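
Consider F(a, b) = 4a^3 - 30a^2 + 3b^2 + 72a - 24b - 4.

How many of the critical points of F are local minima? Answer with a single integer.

F separates as a function of a plus a function of b, so ∇F=0 decouples.
∂F/∂a = 12(a - 3)(a - 2) = 0 at a ∈ {2, 3}; ∂F/∂b = 6(b - 4) = 0 at b ∈ {4}.
The Hessian is diagonal: diag(F_aa, F_bb). Second derivatives: F_aa(2)=-12, F_aa(3)=12; F_bb(4)=6.
Local minima occur where both diagonal entries positive: (3, 4). Count: 1.

1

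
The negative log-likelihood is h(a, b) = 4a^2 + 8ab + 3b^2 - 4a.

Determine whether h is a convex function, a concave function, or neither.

h is quadratic, so its Hessian is the constant matrix H = [[8, 8], [8, 6]].
det(H) = -16, tr(H) = 14.
det(H) < 0, so H is indefinite: neither convex nor concave.

neither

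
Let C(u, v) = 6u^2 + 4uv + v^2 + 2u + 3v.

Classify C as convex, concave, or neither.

convex

C is quadratic, so its Hessian is the constant matrix H = [[12, 4], [4, 2]].
det(H) = 8, tr(H) = 14.
det(H) > 0 and tr(H) > 0, so H is positive definite everywhere: convex.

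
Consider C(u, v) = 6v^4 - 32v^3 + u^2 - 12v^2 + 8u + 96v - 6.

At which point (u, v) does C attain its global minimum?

(-4, 4)

C(u,v) separates as P(u) + Q(v) − 6, so its minimum is min P + min Q − 6.
P'(u) = 2u + 8 vanishes at u ∈ {-4}; Q'(v) = 24(v - 4)(v - 1)(v + 1) vanishes at v ∈ {-1, 1, 4}.
Local minima of P (where P''>0): P(-4)=-16. Local minima of Q: Q(-1)=-70, Q(4)=-320.
So the global minimum of C is P(-4) + Q(4) − 6 = -16 − 320 − 6 = -342, attained at (-4, 4).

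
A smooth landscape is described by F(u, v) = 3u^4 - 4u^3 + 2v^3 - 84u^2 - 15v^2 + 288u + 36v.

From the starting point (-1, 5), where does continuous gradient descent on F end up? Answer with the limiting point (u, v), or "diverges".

(-4, 3)

F is separable, so gradient descent decouples: u follows -∂F/∂u, v follows -∂F/∂v.
∂F/∂u = 12(u - 3)(u - 2)(u + 4); at u=-1 this is 432, so u decreases.
∂F/∂v = 6(v - 3)(v - 2); at v=5 this is 36, so v decreases.
u converges to its nearest critical value -4 (a local min of the u-part); v converges to 3. The iterate converges to (-4, 3).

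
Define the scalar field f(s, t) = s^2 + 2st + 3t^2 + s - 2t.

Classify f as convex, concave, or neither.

convex

f is quadratic, so its Hessian is the constant matrix H = [[2, 2], [2, 6]].
det(H) = 8, tr(H) = 8.
det(H) > 0 and tr(H) > 0, so H is positive definite everywhere: convex.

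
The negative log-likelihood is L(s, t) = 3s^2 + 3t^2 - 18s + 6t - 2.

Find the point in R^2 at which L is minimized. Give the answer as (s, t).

(3, -1)

L(s,t) separates as P(s) + Q(t) − 2, so its minimum is min P + min Q − 2.
P'(s) = 6s - 18 vanishes at s ∈ {3}; Q'(t) = 6(t + 1) vanishes at t ∈ {-1}.
Local minima of P (where P''>0): P(3)=-27. Local minima of Q: Q(-1)=-3.
So the global minimum of L is P(3) + Q(-1) − 2 = -27 − 3 − 2 = -32, attained at (3, -1).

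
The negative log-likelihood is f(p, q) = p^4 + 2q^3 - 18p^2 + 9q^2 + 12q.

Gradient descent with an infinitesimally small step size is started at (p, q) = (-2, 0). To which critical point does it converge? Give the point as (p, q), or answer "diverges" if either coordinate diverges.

f is separable, so gradient descent decouples: p follows -∂f/∂p, q follows -∂f/∂q.
∂f/∂p = 4p(p - 3)(p + 3); at p=-2 this is 40, so p decreases.
∂f/∂q = 6(q + 1)(q + 2); at q=0 this is 12, so q decreases.
p converges to its nearest critical value -3 (a local min of the p-part); q converges to -1. The iterate converges to (-3, -1).

(-3, -1)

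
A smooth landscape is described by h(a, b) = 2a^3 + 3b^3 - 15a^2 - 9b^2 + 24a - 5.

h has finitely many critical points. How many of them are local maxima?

h separates as a function of a plus a function of b, so ∇h=0 decouples.
∂h/∂a = 6(a - 4)(a - 1) = 0 at a ∈ {1, 4}; ∂h/∂b = 9b(b - 2) = 0 at b ∈ {0, 2}.
The Hessian is diagonal: diag(h_aa, h_bb). Second derivatives: h_aa(1)=-18, h_aa(4)=18; h_bb(0)=-18, h_bb(2)=18.
Local maxima occur where both diagonal entries negative: (1, 0). Count: 1.

1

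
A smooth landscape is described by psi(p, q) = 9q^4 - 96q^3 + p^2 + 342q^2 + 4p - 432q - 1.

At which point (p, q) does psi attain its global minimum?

(-2, 1)

psi(p,q) separates as A(p) + B(q) − 1, so its minimum is min A + min B − 1.
A'(p) = 2p + 4 vanishes at p ∈ {-2}; B'(q) = 36(q - 4)(q - 3)(q - 1) vanishes at q ∈ {1, 3, 4}.
Local minima of A (where A''>0): A(-2)=-4. Local minima of B: B(1)=-177, B(4)=-96.
So the global minimum of psi is A(-2) + B(1) − 1 = -4 − 177 − 1 = -182, attained at (-2, 1).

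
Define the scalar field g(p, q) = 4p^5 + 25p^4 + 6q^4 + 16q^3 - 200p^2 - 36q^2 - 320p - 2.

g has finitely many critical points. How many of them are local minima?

g separates as a function of p plus a function of q, so ∇g=0 decouples.
∂g/∂p = 20(p - 2)(p + 1)(p + 2)(p + 4) = 0 at p ∈ {-4, -2, -1, 2}; ∂g/∂q = 24q(q - 1)(q + 3) = 0 at q ∈ {-3, 0, 1}.
The Hessian is diagonal: diag(g_pp, g_qq). Second derivatives: g_pp(-4)=-720, g_pp(-2)=160, g_pp(-1)=-180, g_pp(2)=1440; g_qq(-3)=288, g_qq(0)=-72, g_qq(1)=96.
Local minima occur where both diagonal entries positive: (-2, -3), (-2, 1), (2, -3), (2, 1). Count: 4.

4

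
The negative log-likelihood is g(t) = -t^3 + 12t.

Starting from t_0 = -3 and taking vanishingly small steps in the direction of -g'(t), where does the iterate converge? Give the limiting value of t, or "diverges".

g'(t) = -3(t - 2)(t + 2), so g'(-3) = -15.
Gradient descent moves in the -g' direction, i.e. t is increasing.
The nearest critical point in that direction is t = -2, where g'' = 12 > 0 (a local minimum). The iterate converges there.

-2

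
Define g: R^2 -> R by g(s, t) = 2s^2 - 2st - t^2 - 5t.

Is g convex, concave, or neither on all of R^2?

g is quadratic, so its Hessian is the constant matrix H = [[4, -2], [-2, -2]].
det(H) = -12, tr(H) = 2.
det(H) < 0, so H is indefinite: neither convex nor concave.

neither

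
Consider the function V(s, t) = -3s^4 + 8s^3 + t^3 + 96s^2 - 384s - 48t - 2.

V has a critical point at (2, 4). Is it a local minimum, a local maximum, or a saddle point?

The mixed partial ∂²V/∂s∂t is 0, so the Hessian at any point is diag(V_ss, V_tt) = diag(12(-3s^2 + 4s + 16), 6t).
At (2, 4): H = diag(144, 24).
Both eigenvalues are positive, so H is positive definite: a local minimum.

local minimum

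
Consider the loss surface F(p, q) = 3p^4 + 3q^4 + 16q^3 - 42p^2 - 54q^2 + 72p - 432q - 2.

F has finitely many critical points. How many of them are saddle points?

F separates as a function of p plus a function of q, so ∇F=0 decouples.
∂F/∂p = 12(p - 2)(p - 1)(p + 3) = 0 at p ∈ {-3, 1, 2}; ∂F/∂q = 12(q - 3)(q + 3)(q + 4) = 0 at q ∈ {-4, -3, 3}.
The Hessian is diagonal: diag(F_pp, F_qq). Second derivatives: F_pp(-3)=240, F_pp(1)=-48, F_pp(2)=60; F_qq(-4)=84, F_qq(-3)=-72, F_qq(3)=504.
Saddle points occur where the two diagonal entries have opposite signs: (-3, -3), (1, -4), (1, 3), (2, -3). Count: 4.

4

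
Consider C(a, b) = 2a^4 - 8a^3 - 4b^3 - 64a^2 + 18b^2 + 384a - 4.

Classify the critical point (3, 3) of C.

local maximum

The mixed partial ∂²C/∂a∂b is 0, so the Hessian at any point is diag(C_aa, C_bb) = diag(8(3a^2 - 6a - 16), 12(-2b + 3)).
At (3, 3): H = diag(-56, -36).
Both eigenvalues are negative, so H is negative definite: a local maximum.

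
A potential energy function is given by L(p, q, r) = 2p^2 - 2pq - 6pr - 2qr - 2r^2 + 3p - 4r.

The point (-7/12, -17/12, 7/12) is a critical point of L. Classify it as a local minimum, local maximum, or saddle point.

saddle point

The Hessian is constant: H = [[4, -2, -6], [-2, 0, -2], [-6, -2, -4]].
Leading principal minors: Δ₁ = 4, Δ₂ = -4, Δ₃ = -48.
The minors fit neither the all-positive nor the alternating-sign pattern, so H is indefinite: a saddle point.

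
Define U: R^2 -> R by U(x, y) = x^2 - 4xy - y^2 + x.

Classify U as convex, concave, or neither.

U is quadratic, so its Hessian is the constant matrix H = [[2, -4], [-4, -2]].
det(H) = -20, tr(H) = 0.
det(H) < 0, so H is indefinite: neither convex nor concave.

neither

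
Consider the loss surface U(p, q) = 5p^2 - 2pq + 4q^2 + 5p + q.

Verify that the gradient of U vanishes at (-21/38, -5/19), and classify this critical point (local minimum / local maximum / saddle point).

∇U = (10p - 2q + 5, -2p + 8q + 1); substituting (-21/38, -5/19) gives ∇U = (0, 0), so (-21/38, -5/19) is indeed a critical point.
The Hessian of U is constant: H = [[10, -2], [-2, 8]].
det(H) = 10·8 − (-2)² = 76.
det(H) > 0 and tr(H) = 18 > 0, so H is positive definite and the point is a local minimum.

local minimum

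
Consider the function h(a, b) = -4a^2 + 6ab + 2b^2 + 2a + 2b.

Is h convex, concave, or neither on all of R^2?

neither

h is quadratic, so its Hessian is the constant matrix H = [[-8, 6], [6, 4]].
det(H) = -68, tr(H) = -4.
det(H) < 0, so H is indefinite: neither convex nor concave.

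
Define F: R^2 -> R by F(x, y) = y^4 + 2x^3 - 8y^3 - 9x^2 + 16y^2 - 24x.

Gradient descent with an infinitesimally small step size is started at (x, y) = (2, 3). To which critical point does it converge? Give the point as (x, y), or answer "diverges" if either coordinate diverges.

(4, 4)

F is separable, so gradient descent decouples: x follows -∂F/∂x, y follows -∂F/∂y.
∂F/∂x = 6(x - 4)(x + 1); at x=2 this is -36, so x increases.
∂F/∂y = 4y(y - 4)(y - 2); at y=3 this is -12, so y increases.
x converges to its nearest critical value 4 (a local min of the x-part); y converges to 4. The iterate converges to (4, 4).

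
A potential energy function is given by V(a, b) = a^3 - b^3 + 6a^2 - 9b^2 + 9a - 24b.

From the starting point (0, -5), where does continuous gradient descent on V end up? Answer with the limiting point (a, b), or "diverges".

V is separable, so gradient descent decouples: a follows -∂V/∂a, b follows -∂V/∂b.
∂V/∂a = 3(a + 1)(a + 3); at a=0 this is 9, so a decreases.
∂V/∂b = -3(b + 2)(b + 4); at b=-5 this is -9, so b increases.
a converges to its nearest critical value -1 (a local min of the a-part); b converges to -4. The iterate converges to (-1, -4).

(-1, -4)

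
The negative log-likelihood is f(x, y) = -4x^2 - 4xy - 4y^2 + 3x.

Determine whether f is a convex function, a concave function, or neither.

f is quadratic, so its Hessian is the constant matrix H = [[-8, -4], [-4, -8]].
det(H) = 48, tr(H) = -16.
det(H) > 0 and tr(H) < 0, so H is negative definite everywhere: concave.

concave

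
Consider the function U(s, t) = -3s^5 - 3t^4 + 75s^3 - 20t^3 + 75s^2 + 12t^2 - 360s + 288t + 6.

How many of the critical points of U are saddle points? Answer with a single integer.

U separates as a function of s plus a function of t, so ∇U=0 decouples.
∂U/∂s = -15(s - 4)(s - 1)(s + 2)(s + 3) = 0 at s ∈ {-3, -2, 1, 4}; ∂U/∂t = -12(t - 2)(t + 3)(t + 4) = 0 at t ∈ {-4, -3, 2}.
The Hessian is diagonal: diag(U_ss, U_tt). Second derivatives: U_ss(-3)=420, U_ss(-2)=-270, U_ss(1)=540, U_ss(4)=-1890; U_tt(-4)=-72, U_tt(-3)=60, U_tt(2)=-360.
Saddle points occur where the two diagonal entries have opposite signs: (-3, -4), (-3, 2), (-2, -3), (1, -4), (1, 2), (4, -3). Count: 6.

6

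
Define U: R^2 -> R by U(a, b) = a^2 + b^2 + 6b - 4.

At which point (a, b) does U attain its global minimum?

U(a,b) separates as P(a) + Q(b) − 4, so its minimum is min P + min Q − 4.
P'(a) = 2a vanishes at a ∈ {0}; Q'(b) = 2b + 6 vanishes at b ∈ {-3}.
Local minima of P (where P''>0): P(0)=0. Local minima of Q: Q(-3)=-9.
So the global minimum of U is P(0) + Q(-3) − 4 = 0 − 9 − 4 = -13, attained at (0, -3).

(0, -3)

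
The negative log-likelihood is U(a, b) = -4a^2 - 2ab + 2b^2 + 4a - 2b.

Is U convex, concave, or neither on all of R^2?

U is quadratic, so its Hessian is the constant matrix H = [[-8, -2], [-2, 4]].
det(H) = -36, tr(H) = -4.
det(H) < 0, so H is indefinite: neither convex nor concave.

neither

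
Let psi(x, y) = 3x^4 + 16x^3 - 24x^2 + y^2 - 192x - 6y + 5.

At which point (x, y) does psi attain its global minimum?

psi(x,y) separates as P(x) + Q(y) + 5, so its minimum is min P + min Q + 5.
P'(x) = 12(x - 2)(x + 2)(x + 4) vanishes at x ∈ {-4, -2, 2}; Q'(y) = 2y - 6 vanishes at y ∈ {3}.
Local minima of P (where P''>0): P(-4)=128, P(2)=-304. Local minima of Q: Q(3)=-9.
So the global minimum of psi is P(2) + Q(3) + 5 = -304 − 9 + 5 = -308, attained at (2, 3).

(2, 3)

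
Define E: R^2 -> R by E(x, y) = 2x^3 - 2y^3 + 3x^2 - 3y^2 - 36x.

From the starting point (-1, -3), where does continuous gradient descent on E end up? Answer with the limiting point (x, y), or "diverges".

(2, -1)

E is separable, so gradient descent decouples: x follows -∂E/∂x, y follows -∂E/∂y.
∂E/∂x = 6(x - 2)(x + 3); at x=-1 this is -36, so x increases.
∂E/∂y = -6y(y + 1); at y=-3 this is -36, so y increases.
x converges to its nearest critical value 2 (a local min of the x-part); y converges to -1. The iterate converges to (2, -1).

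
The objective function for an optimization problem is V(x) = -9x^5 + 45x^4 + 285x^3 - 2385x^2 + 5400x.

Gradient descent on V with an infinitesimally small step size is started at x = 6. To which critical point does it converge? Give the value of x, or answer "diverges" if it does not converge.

V'(x) = -45(x - 4)(x - 3)(x - 2)(x + 5), so V'(6) = -11880.
Gradient descent moves in the -V' direction, i.e. x is increasing.
There is no critical point above x=6, and V' keeps the same sign, so the iterate runs off to +∞.

diverges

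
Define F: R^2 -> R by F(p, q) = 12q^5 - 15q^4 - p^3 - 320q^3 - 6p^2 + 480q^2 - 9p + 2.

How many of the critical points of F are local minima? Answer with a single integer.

2

F separates as a function of p plus a function of q, so ∇F=0 decouples.
∂F/∂p = -3(p + 1)(p + 3) = 0 at p ∈ {-3, -1}; ∂F/∂q = 60q(q - 4)(q - 1)(q + 4) = 0 at q ∈ {-4, 0, 1, 4}.
The Hessian is diagonal: diag(F_pp, F_qq). Second derivatives: F_pp(-3)=6, F_pp(-1)=-6; F_qq(-4)=-9600, F_qq(0)=960, F_qq(1)=-900, F_qq(4)=5760.
Local minima occur where both diagonal entries positive: (-3, 0), (-3, 4). Count: 2.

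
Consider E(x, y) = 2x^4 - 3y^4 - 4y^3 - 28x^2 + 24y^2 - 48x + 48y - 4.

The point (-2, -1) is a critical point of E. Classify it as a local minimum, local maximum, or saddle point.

The mixed partial ∂²E/∂x∂y is 0, so the Hessian at any point is diag(E_xx, E_yy) = diag(8(3x^2 - 7), 12(-3y^2 - 2y + 4)).
At (-2, -1): H = diag(40, 36).
Both eigenvalues are positive, so H is positive definite: a local minimum.

local minimum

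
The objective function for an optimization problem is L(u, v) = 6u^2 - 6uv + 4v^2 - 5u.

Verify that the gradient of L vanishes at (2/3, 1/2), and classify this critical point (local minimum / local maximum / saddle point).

∇L = (12u - 6v - 5, -6u + 8v); substituting (2/3, 1/2) gives ∇L = (0, 0), so (2/3, 1/2) is indeed a critical point.
The Hessian of L is constant: H = [[12, -6], [-6, 8]].
det(H) = 12·8 − (-6)² = 60.
det(H) > 0 and tr(H) = 20 > 0, so H is positive definite and the point is a local minimum.

local minimum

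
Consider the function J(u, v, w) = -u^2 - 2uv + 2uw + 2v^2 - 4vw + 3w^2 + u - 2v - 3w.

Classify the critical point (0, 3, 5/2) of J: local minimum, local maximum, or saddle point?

saddle point

The Hessian is constant: H = [[-2, -2, 2], [-2, 4, -4], [2, -4, 6]].
Leading principal minors: Δ₁ = -2, Δ₂ = -12, Δ₃ = -24.
The minors fit neither the all-positive nor the alternating-sign pattern, so H is indefinite: a saddle point.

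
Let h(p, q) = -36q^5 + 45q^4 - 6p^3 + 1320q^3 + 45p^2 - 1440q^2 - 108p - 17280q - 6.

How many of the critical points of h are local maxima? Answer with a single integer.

2

h separates as a function of p plus a function of q, so ∇h=0 decouples.
∂h/∂p = -18(p - 3)(p - 2) = 0 at p ∈ {2, 3}; ∂h/∂q = -180(q - 4)(q - 3)(q + 2)(q + 4) = 0 at q ∈ {-4, -2, 3, 4}.
The Hessian is diagonal: diag(h_pp, h_qq). Second derivatives: h_pp(2)=18, h_pp(3)=-18; h_qq(-4)=20160, h_qq(-2)=-10800, h_qq(3)=6300, h_qq(4)=-8640.
Local maxima occur where both diagonal entries negative: (3, -2), (3, 4). Count: 2.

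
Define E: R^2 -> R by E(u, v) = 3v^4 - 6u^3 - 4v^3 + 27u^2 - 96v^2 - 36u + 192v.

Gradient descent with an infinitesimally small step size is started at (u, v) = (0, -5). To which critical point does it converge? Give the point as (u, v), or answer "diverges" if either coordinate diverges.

E is separable, so gradient descent decouples: u follows -∂E/∂u, v follows -∂E/∂v.
∂E/∂u = -18(u - 2)(u - 1); at u=0 this is -36, so u increases.
∂E/∂v = 12(v - 4)(v - 1)(v + 4); at v=-5 this is -648, so v increases.
u converges to its nearest critical value 1 (a local min of the u-part); v converges to -4. The iterate converges to (1, -4).

(1, -4)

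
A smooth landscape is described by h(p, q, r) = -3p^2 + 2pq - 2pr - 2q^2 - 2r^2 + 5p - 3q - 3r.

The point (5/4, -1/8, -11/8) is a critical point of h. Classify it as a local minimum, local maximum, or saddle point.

The Hessian is constant: H = [[-6, 2, -2], [2, -4, 0], [-2, 0, -4]].
Leading principal minors: Δ₁ = -6, Δ₂ = 20, Δ₃ = -64.
The minors alternate sign starting negative (−, +, −), so H is negative definite: a local maximum.

local maximum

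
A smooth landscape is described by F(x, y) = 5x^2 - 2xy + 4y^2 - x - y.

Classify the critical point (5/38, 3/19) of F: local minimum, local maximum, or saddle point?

The Hessian of F is constant: H = [[10, -2], [-2, 8]].
det(H) = 10·8 − (-2)² = 76.
det(H) > 0 and tr(H) = 18 > 0, so H is positive definite and the point is a local minimum.

local minimum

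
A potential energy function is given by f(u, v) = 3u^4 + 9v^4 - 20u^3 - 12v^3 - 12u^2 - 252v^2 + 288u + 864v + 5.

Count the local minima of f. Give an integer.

f separates as a function of u plus a function of v, so ∇f=0 decouples.
∂f/∂u = 12(u - 4)(u - 3)(u + 2) = 0 at u ∈ {-2, 3, 4}; ∂f/∂v = 36(v - 3)(v - 2)(v + 4) = 0 at v ∈ {-4, 2, 3}.
The Hessian is diagonal: diag(f_uu, f_vv). Second derivatives: f_uu(-2)=360, f_uu(3)=-60, f_uu(4)=72; f_vv(-4)=1512, f_vv(2)=-216, f_vv(3)=252.
Local minima occur where both diagonal entries positive: (-2, -4), (-2, 3), (4, -4), (4, 3). Count: 4.

4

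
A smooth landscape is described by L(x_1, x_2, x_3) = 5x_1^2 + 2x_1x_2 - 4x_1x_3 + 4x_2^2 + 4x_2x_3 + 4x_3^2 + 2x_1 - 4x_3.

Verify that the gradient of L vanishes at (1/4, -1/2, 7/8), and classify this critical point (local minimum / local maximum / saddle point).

∇L = (10x_1 + 2x_2 - 4x_3 + 2, 2x_1 + 8x_2 + 4x_3, -4x_1 + 4x_2 + 8x_3 - 4); substituting (1/4, -1/2, 7/8) gives ∇L = (0, 0, 0), so (1/4, -1/2, 7/8) is indeed a critical point.
The Hessian is constant: H = [[10, 2, -4], [2, 8, 4], [-4, 4, 8]].
Leading principal minors: Δ₁ = 10, Δ₂ = 76, Δ₃ = 256.
All leading minors are positive, so H is positive definite: a local minimum.

local minimum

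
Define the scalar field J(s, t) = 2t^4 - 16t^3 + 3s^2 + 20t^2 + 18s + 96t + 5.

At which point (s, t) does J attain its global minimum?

J(s,t) separates as P(s) + Q(t) + 5, so its minimum is min P + min Q + 5.
P'(s) = 6s + 18 vanishes at s ∈ {-3}; Q'(t) = 8(t - 4)(t - 3)(t + 1) vanishes at t ∈ {-1, 3, 4}.
Local minima of P (where P''>0): P(-3)=-27. Local minima of Q: Q(-1)=-58, Q(4)=192.
So the global minimum of J is P(-3) + Q(-1) + 5 = -27 − 58 + 5 = -80, attained at (-3, -1).

(-3, -1)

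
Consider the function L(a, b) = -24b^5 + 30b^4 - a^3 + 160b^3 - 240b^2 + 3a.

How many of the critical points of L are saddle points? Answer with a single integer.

4

L separates as a function of a plus a function of b, so ∇L=0 decouples.
∂L/∂a = -3(a - 1)(a + 1) = 0 at a ∈ {-1, 1}; ∂L/∂b = -120b(b - 2)(b - 1)(b + 2) = 0 at b ∈ {-2, 0, 1, 2}.
The Hessian is diagonal: diag(L_aa, L_bb). Second derivatives: L_aa(-1)=6, L_aa(1)=-6; L_bb(-2)=2880, L_bb(0)=-480, L_bb(1)=360, L_bb(2)=-960.
Saddle points occur where the two diagonal entries have opposite signs: (-1, 0), (-1, 2), (1, -2), (1, 1). Count: 4.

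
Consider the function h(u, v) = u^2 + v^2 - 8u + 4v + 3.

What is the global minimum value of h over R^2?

h(u,v) separates as P(u) + Q(v) + 3, so its minimum is min P + min Q + 3.
P'(u) = 2u - 8 vanishes at u ∈ {4}; Q'(v) = 2v + 4 vanishes at v ∈ {-2}.
Local minima of P (where P''>0): P(4)=-16. Local minima of Q: Q(-2)=-4.
So the global minimum of h is P(4) + Q(-2) + 3 = -16 − 4 + 3 = -17, attained at (4, -2).

-17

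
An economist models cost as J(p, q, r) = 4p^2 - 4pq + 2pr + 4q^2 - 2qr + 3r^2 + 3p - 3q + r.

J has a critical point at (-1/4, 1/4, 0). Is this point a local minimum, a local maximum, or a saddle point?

local minimum

The Hessian is constant: H = [[8, -4, 2], [-4, 8, -2], [2, -2, 6]].
Leading principal minors: Δ₁ = 8, Δ₂ = 48, Δ₃ = 256.
All leading minors are positive, so H is positive definite: a local minimum.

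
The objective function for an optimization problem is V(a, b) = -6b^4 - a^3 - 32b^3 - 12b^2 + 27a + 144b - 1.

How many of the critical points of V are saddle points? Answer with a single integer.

3

V separates as a function of a plus a function of b, so ∇V=0 decouples.
∂V/∂a = -3(a - 3)(a + 3) = 0 at a ∈ {-3, 3}; ∂V/∂b = -24(b - 1)(b + 2)(b + 3) = 0 at b ∈ {-3, -2, 1}.
The Hessian is diagonal: diag(V_aa, V_bb). Second derivatives: V_aa(-3)=18, V_aa(3)=-18; V_bb(-3)=-96, V_bb(-2)=72, V_bb(1)=-288.
Saddle points occur where the two diagonal entries have opposite signs: (-3, -3), (-3, 1), (3, -2). Count: 3.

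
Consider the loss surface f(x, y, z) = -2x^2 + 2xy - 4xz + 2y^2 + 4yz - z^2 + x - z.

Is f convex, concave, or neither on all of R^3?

neither

f is quadratic, so its Hessian is the constant matrix H = [[-4, 2, -4], [2, 4, 4], [-4, 4, -2]].
Leading principal minors: -4, -20, -24.
Neither pattern holds ⇒ H is indefinite ⇒ neither convex nor concave.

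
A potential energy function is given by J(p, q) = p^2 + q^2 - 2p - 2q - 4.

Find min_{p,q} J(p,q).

-6

J(p,q) separates as A(p) + B(q) − 4, so its minimum is min A + min B − 4.
A'(p) = 2p - 2 vanishes at p ∈ {1}; B'(q) = 2q - 2 vanishes at q ∈ {1}.
Local minima of A (where A''>0): A(1)=-1. Local minima of B: B(1)=-1.
So the global minimum of J is A(1) + B(1) − 4 = -1 − 1 − 4 = -6, attained at (1, 1).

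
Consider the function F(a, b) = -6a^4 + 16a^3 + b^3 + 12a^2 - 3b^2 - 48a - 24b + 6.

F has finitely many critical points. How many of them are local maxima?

2

F separates as a function of a plus a function of b, so ∇F=0 decouples.
∂F/∂a = -24(a - 2)(a - 1)(a + 1) = 0 at a ∈ {-1, 1, 2}; ∂F/∂b = 3(b - 4)(b + 2) = 0 at b ∈ {-2, 4}.
The Hessian is diagonal: diag(F_aa, F_bb). Second derivatives: F_aa(-1)=-144, F_aa(1)=48, F_aa(2)=-72; F_bb(-2)=-18, F_bb(4)=18.
Local maxima occur where both diagonal entries negative: (-1, -2), (2, -2). Count: 2.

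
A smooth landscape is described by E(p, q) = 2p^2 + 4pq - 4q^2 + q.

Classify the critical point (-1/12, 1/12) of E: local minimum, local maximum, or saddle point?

The Hessian of E is constant: H = [[4, 4], [4, -8]].
det(H) = 4·(-8) − 4² = -48.
Since det(H) < 0, H is indefinite and the critical point is a saddle point.

saddle point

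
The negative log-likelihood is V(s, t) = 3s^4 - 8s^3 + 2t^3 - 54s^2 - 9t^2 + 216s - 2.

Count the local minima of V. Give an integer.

2

V separates as a function of s plus a function of t, so ∇V=0 decouples.
∂V/∂s = 12(s - 3)(s - 2)(s + 3) = 0 at s ∈ {-3, 2, 3}; ∂V/∂t = 6t(t - 3) = 0 at t ∈ {0, 3}.
The Hessian is diagonal: diag(V_ss, V_tt). Second derivatives: V_ss(-3)=360, V_ss(2)=-60, V_ss(3)=72; V_tt(0)=-18, V_tt(3)=18.
Local minima occur where both diagonal entries positive: (-3, 3), (3, 3). Count: 2.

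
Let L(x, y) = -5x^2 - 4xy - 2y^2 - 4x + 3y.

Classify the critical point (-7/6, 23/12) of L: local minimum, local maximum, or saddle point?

local maximum

The Hessian of L is constant: H = [[-10, -4], [-4, -4]].
det(H) = (-10)·(-4) − (-4)² = 24.
det(H) > 0 and tr(H) = -14 < 0, so H is negative definite and the point is a local maximum.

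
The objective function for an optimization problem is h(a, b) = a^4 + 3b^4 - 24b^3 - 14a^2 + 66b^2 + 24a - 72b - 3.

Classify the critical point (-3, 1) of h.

local minimum

The mixed partial ∂²h/∂a∂b is 0, so the Hessian at any point is diag(h_aa, h_bb) = diag(4(3a^2 - 7), 12(3b^2 - 12b + 11)).
At (-3, 1): H = diag(80, 24).
Both eigenvalues are positive, so H is positive definite: a local minimum.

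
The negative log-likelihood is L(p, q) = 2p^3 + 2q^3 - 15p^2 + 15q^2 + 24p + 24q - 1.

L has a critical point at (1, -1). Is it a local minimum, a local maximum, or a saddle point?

saddle point

The mixed partial ∂²L/∂p∂q is 0, so the Hessian at any point is diag(L_pp, L_qq) = diag(6(2p - 5), 6(2q + 5)).
At (1, -1): H = diag(-18, 18).
The eigenvalues have opposite signs, so H is indefinite: a saddle point.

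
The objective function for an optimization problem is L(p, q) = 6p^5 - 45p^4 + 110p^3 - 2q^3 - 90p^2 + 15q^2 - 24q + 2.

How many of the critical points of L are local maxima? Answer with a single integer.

L separates as a function of p plus a function of q, so ∇L=0 decouples.
∂L/∂p = 30p(p - 3)(p - 2)(p - 1) = 0 at p ∈ {0, 1, 2, 3}; ∂L/∂q = -6(q - 4)(q - 1) = 0 at q ∈ {1, 4}.
The Hessian is diagonal: diag(L_pp, L_qq). Second derivatives: L_pp(0)=-180, L_pp(1)=60, L_pp(2)=-60, L_pp(3)=180; L_qq(1)=18, L_qq(4)=-18.
Local maxima occur where both diagonal entries negative: (0, 4), (2, 4). Count: 2.

2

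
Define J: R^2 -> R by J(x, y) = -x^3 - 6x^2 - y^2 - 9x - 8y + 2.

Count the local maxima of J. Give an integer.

1

J separates as a function of x plus a function of y, so ∇J=0 decouples.
∂J/∂x = -3(x + 1)(x + 3) = 0 at x ∈ {-3, -1}; ∂J/∂y = -2(y + 4) = 0 at y ∈ {-4}.
The Hessian is diagonal: diag(J_xx, J_yy). Second derivatives: J_xx(-3)=6, J_xx(-1)=-6; J_yy(-4)=-2.
Local maxima occur where both diagonal entries negative: (-1, -4). Count: 1.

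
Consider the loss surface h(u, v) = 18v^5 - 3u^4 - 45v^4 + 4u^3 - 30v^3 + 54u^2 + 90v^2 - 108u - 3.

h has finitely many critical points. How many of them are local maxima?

4

h separates as a function of u plus a function of v, so ∇h=0 decouples.
∂h/∂u = -12(u - 3)(u - 1)(u + 3) = 0 at u ∈ {-3, 1, 3}; ∂h/∂v = 90v(v - 2)(v - 1)(v + 1) = 0 at v ∈ {-1, 0, 1, 2}.
The Hessian is diagonal: diag(h_uu, h_vv). Second derivatives: h_uu(-3)=-288, h_uu(1)=96, h_uu(3)=-144; h_vv(-1)=-540, h_vv(0)=180, h_vv(1)=-180, h_vv(2)=540.
Local maxima occur where both diagonal entries negative: (-3, -1), (-3, 1), (3, -1), (3, 1). Count: 4.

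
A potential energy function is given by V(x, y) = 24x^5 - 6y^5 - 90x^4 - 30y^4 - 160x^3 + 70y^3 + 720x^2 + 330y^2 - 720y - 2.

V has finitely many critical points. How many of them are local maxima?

4

V separates as a function of x plus a function of y, so ∇V=0 decouples.
∂V/∂x = 120x(x - 3)(x - 2)(x + 2) = 0 at x ∈ {-2, 0, 2, 3}; ∂V/∂y = -30(y - 2)(y - 1)(y + 3)(y + 4) = 0 at y ∈ {-4, -3, 1, 2}.
The Hessian is diagonal: diag(V_xx, V_yy). Second derivatives: V_xx(-2)=-4800, V_xx(0)=1440, V_xx(2)=-960, V_xx(3)=1800; V_yy(-4)=900, V_yy(-3)=-600, V_yy(1)=600, V_yy(2)=-900.
Local maxima occur where both diagonal entries negative: (-2, -3), (-2, 2), (2, -3), (2, 2). Count: 4.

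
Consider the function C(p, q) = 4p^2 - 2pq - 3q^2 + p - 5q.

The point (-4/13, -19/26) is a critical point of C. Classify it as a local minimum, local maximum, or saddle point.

The Hessian of C is constant: H = [[8, -2], [-2, -6]].
det(H) = 8·(-6) − (-2)² = -52.
Since det(H) < 0, H is indefinite and the critical point is a saddle point.

saddle point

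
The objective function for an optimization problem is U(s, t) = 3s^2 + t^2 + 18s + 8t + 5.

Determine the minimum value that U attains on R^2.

-38

U(s,t) separates as P(s) + Q(t) + 5, so its minimum is min P + min Q + 5.
P'(s) = 6s + 18 vanishes at s ∈ {-3}; Q'(t) = 2(t + 4) vanishes at t ∈ {-4}.
Local minima of P (where P''>0): P(-3)=-27. Local minima of Q: Q(-4)=-16.
So the global minimum of U is P(-3) + Q(-4) + 5 = -27 − 16 + 5 = -38, attained at (-3, -4).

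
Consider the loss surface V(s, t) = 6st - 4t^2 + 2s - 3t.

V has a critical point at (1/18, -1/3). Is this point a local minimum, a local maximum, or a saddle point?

The Hessian of V is constant: H = [[0, 6], [6, -8]].
det(H) = 0·(-8) − 6² = -36.
Since det(H) < 0, H is indefinite and the critical point is a saddle point.

saddle point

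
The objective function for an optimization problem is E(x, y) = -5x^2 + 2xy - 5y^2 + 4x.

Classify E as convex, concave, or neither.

E is quadratic, so its Hessian is the constant matrix H = [[-10, 2], [2, -10]].
det(H) = 96, tr(H) = -20.
det(H) > 0 and tr(H) < 0, so H is negative definite everywhere: concave.

concave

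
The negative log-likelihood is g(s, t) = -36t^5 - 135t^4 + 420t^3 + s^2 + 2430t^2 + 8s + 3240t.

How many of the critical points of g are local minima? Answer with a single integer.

2

g separates as a function of s plus a function of t, so ∇g=0 decouples.
∂g/∂s = 2(s + 4) = 0 at s ∈ {-4}; ∂g/∂t = -180(t - 3)(t + 1)(t + 2)(t + 3) = 0 at t ∈ {-3, -2, -1, 3}.
The Hessian is diagonal: diag(g_ss, g_tt). Second derivatives: g_ss(-4)=2; g_tt(-3)=2160, g_tt(-2)=-900, g_tt(-1)=1440, g_tt(3)=-21600.
Local minima occur where both diagonal entries positive: (-4, -3), (-4, -1). Count: 2.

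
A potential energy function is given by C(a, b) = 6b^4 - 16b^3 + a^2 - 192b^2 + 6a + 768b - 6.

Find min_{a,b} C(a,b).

-3599

C(a,b) separates as P(a) + Q(b) − 6, so its minimum is min P + min Q − 6.
P'(a) = 2a + 6 vanishes at a ∈ {-3}; Q'(b) = 24(b - 4)(b - 2)(b + 4) vanishes at b ∈ {-4, 2, 4}.
Local minima of P (where P''>0): P(-3)=-9. Local minima of Q: Q(-4)=-3584, Q(4)=512.
So the global minimum of C is P(-3) + Q(-4) − 6 = -9 − 3584 − 6 = -3599, attained at (-3, -4).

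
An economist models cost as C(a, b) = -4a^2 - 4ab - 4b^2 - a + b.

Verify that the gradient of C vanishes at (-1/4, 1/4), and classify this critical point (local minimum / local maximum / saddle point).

∇C = (-8a - 4b - 1, -4a - 8b + 1); substituting (-1/4, 1/4) gives ∇C = (0, 0), so (-1/4, 1/4) is indeed a critical point.
The Hessian of C is constant: H = [[-8, -4], [-4, -8]].
det(H) = (-8)·(-8) − (-4)² = 48.
det(H) > 0 and tr(H) = -16 < 0, so H is negative definite and the point is a local maximum.

local maximum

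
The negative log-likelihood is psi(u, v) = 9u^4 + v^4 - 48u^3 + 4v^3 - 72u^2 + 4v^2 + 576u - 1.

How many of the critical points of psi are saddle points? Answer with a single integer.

psi separates as a function of u plus a function of v, so ∇psi=0 decouples.
∂psi/∂u = 36(u - 4)(u - 2)(u + 2) = 0 at u ∈ {-2, 2, 4}; ∂psi/∂v = 4v(v + 1)(v + 2) = 0 at v ∈ {-2, -1, 0}.
The Hessian is diagonal: diag(psi_uu, psi_vv). Second derivatives: psi_uu(-2)=864, psi_uu(2)=-288, psi_uu(4)=432; psi_vv(-2)=8, psi_vv(-1)=-4, psi_vv(0)=8.
Saddle points occur where the two diagonal entries have opposite signs: (-2, -1), (2, -2), (2, 0), (4, -1). Count: 4.

4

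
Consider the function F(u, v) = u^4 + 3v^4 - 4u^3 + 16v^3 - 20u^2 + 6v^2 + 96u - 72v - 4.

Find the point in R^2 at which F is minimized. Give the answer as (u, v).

(-3, 1)

F(u,v) separates as P(u) + Q(v) − 4, so its minimum is min P + min Q − 4.
P'(u) = 4(u - 4)(u - 2)(u + 3) vanishes at u ∈ {-3, 2, 4}; Q'(v) = 12(v - 1)(v + 2)(v + 3) vanishes at v ∈ {-3, -2, 1}.
Local minima of P (where P''>0): P(-3)=-279, P(4)=64. Local minima of Q: Q(-3)=81, Q(1)=-47.
So the global minimum of F is P(-3) + Q(1) − 4 = -279 − 47 − 4 = -330, attained at (-3, 1).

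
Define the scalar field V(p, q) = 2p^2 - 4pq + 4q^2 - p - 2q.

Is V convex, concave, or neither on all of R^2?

convex

V is quadratic, so its Hessian is the constant matrix H = [[4, -4], [-4, 8]].
det(H) = 16, tr(H) = 12.
det(H) > 0 and tr(H) > 0, so H is positive definite everywhere: convex.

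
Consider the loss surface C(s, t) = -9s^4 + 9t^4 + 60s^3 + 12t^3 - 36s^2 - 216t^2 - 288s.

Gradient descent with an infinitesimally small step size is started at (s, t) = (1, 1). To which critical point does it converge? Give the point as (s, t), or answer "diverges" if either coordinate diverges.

(2, 3)

C is separable, so gradient descent decouples: s follows -∂C/∂s, t follows -∂C/∂t.
∂C/∂s = -36(s - 4)(s - 2)(s + 1); at s=1 this is -216, so s increases.
∂C/∂t = 36t(t - 3)(t + 4); at t=1 this is -360, so t increases.
s converges to its nearest critical value 2 (a local min of the s-part); t converges to 3. The iterate converges to (2, 3).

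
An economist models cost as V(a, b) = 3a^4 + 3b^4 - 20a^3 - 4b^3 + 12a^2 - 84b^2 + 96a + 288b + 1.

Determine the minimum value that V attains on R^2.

-1532

V(a,b) separates as P(a) + Q(b) + 1, so its minimum is min P + min Q + 1.
P'(a) = 12(a - 4)(a - 2)(a + 1) vanishes at a ∈ {-1, 2, 4}; Q'(b) = 12(b - 3)(b - 2)(b + 4) vanishes at b ∈ {-4, 2, 3}.
Local minima of P (where P''>0): P(-1)=-61, P(4)=64. Local minima of Q: Q(-4)=-1472, Q(3)=243.
So the global minimum of V is P(-1) + Q(-4) + 1 = -61 − 1472 + 1 = -1532, attained at (-1, -4).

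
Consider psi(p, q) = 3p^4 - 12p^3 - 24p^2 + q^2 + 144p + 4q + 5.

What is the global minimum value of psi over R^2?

psi(p,q) separates as A(p) + B(q) + 5, so its minimum is min A + min B + 5.
A'(p) = 12(p - 3)(p - 2)(p + 2) vanishes at p ∈ {-2, 2, 3}; B'(q) = 2q + 4 vanishes at q ∈ {-2}.
Local minima of A (where A''>0): A(-2)=-240, A(3)=135. Local minima of B: B(-2)=-4.
So the global minimum of psi is A(-2) + B(-2) + 5 = -240 − 4 + 5 = -239, attained at (-2, -2).

-239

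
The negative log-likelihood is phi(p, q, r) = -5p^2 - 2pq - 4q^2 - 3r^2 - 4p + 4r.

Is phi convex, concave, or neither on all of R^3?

phi is quadratic, so its Hessian is the constant matrix H = [[-10, -2, 0], [-2, -8, 0], [0, 0, -6]].
Leading principal minors: -10, 76, -456.
Signs alternate −, +, − ⇒ H ≺ 0 ⇒ concave.

concave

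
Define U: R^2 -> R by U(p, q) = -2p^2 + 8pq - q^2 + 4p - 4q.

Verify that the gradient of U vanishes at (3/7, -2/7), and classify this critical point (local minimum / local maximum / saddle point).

saddle point

∇U = (-4p + 8q + 4, 8p - 2q - 4); substituting (3/7, -2/7) gives ∇U = (0, 0), so (3/7, -2/7) is indeed a critical point.
The Hessian of U is constant: H = [[-4, 8], [8, -2]].
det(H) = (-4)·(-2) − 8² = -56.
Since det(H) < 0, H is indefinite and the critical point is a saddle point.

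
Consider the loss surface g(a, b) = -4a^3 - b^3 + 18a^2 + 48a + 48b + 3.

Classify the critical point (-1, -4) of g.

The mixed partial ∂²g/∂a∂b is 0, so the Hessian at any point is diag(g_aa, g_bb) = diag(12(-2a + 3), -6b).
At (-1, -4): H = diag(60, 24).
Both eigenvalues are positive, so H is positive definite: a local minimum.

local minimum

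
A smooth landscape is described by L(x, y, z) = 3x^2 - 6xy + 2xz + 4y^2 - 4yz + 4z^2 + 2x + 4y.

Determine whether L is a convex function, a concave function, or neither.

convex

L is quadratic, so its Hessian is the constant matrix H = [[6, -6, 2], [-6, 8, -4], [2, -4, 8]].
Leading principal minors: 6, 12, 64.
All positive ⇒ H ≻ 0 ⇒ convex.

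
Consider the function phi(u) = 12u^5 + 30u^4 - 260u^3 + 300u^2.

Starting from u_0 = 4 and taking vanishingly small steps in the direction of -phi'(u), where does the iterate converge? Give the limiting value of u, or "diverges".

phi'(u) = 60u(u - 2)(u - 1)(u + 5), so phi'(4) = 12960.
Gradient descent moves in the -phi' direction, i.e. u is decreasing.
The nearest critical point in that direction is u = 2, where phi'' = 840 > 0 (a local minimum). The iterate converges there.

2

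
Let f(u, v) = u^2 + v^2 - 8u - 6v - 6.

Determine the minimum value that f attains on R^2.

-31

f(u,v) separates as P(u) + Q(v) − 6, so its minimum is min P + min Q − 6.
P'(u) = 2u - 8 vanishes at u ∈ {4}; Q'(v) = 2v - 6 vanishes at v ∈ {3}.
Local minima of P (where P''>0): P(4)=-16. Local minima of Q: Q(3)=-9.
So the global minimum of f is P(4) + Q(3) − 6 = -16 − 9 − 6 = -31, attained at (4, 3).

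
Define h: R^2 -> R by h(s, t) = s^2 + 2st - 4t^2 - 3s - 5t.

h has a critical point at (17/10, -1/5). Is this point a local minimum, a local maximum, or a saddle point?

The Hessian of h is constant: H = [[2, 2], [2, -8]].
det(H) = 2·(-8) − 2² = -20.
Since det(H) < 0, H is indefinite and the critical point is a saddle point.

saddle point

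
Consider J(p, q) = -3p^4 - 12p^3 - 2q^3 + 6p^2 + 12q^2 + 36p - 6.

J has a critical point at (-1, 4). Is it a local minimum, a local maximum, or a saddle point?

The mixed partial ∂²J/∂p∂q is 0, so the Hessian at any point is diag(J_pp, J_qq) = diag(12(-3p^2 - 6p + 1), 12(-q + 2)).
At (-1, 4): H = diag(48, -24).
The eigenvalues have opposite signs, so H is indefinite: a saddle point.

saddle point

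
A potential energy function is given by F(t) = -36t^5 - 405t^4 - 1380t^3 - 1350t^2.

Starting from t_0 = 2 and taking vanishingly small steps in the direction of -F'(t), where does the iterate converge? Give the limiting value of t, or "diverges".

diverges

F'(t) = -180t(t + 1)(t + 3)(t + 5), so F'(2) = -37800.
Gradient descent moves in the -F' direction, i.e. t is increasing.
There is no critical point above t=2, and F' keeps the same sign, so the iterate runs off to +∞.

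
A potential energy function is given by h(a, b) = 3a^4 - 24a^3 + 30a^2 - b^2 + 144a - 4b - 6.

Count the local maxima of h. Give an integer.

h separates as a function of a plus a function of b, so ∇h=0 decouples.
∂h/∂a = 12(a - 4)(a - 3)(a + 1) = 0 at a ∈ {-1, 3, 4}; ∂h/∂b = -2(b + 2) = 0 at b ∈ {-2}.
The Hessian is diagonal: diag(h_aa, h_bb). Second derivatives: h_aa(-1)=240, h_aa(3)=-48, h_aa(4)=60; h_bb(-2)=-2.
Local maxima occur where both diagonal entries negative: (3, -2). Count: 1.

1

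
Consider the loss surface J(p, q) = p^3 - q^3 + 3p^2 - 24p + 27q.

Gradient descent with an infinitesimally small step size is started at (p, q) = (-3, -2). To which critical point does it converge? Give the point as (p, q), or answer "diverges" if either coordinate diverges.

(2, -3)

J is separable, so gradient descent decouples: p follows -∂J/∂p, q follows -∂J/∂q.
∂J/∂p = 3(p - 2)(p + 4); at p=-3 this is -15, so p increases.
∂J/∂q = -3(q - 3)(q + 3); at q=-2 this is 15, so q decreases.
p converges to its nearest critical value 2 (a local min of the p-part); q converges to -3. The iterate converges to (2, -3).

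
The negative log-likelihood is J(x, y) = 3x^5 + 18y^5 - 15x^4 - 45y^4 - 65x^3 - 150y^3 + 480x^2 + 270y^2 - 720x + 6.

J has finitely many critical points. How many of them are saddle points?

J separates as a function of x plus a function of y, so ∇J=0 decouples.
∂J/∂x = 15(x - 4)(x - 3)(x - 1)(x + 4) = 0 at x ∈ {-4, 1, 3, 4}; ∂J/∂y = 90y(y - 3)(y - 1)(y + 2) = 0 at y ∈ {-2, 0, 1, 3}.
The Hessian is diagonal: diag(J_xx, J_yy). Second derivatives: J_xx(-4)=-4200, J_xx(1)=450, J_xx(3)=-210, J_xx(4)=360; J_yy(-2)=-2700, J_yy(0)=540, J_yy(1)=-540, J_yy(3)=2700.
Saddle points occur where the two diagonal entries have opposite signs: (-4, 0), (-4, 3), (1, -2), (1, 1), (3, 0), (3, 3), (4, -2), (4, 1). Count: 8.

8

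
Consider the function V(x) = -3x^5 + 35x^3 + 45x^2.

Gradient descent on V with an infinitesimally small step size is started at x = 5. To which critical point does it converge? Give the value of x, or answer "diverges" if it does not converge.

V'(x) = -15x(x - 3)(x + 1)(x + 2), so V'(5) = -6300.
Gradient descent moves in the -V' direction, i.e. x is increasing.
There is no critical point above x=5, and V' keeps the same sign, so the iterate runs off to +∞.

diverges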